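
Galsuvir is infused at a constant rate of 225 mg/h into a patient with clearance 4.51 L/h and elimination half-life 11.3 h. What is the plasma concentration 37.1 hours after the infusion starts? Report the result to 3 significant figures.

44.8 µg/mL

Css = rate / CL = 225 / 4.51 = 49.89 µg/mL
k = ln 2 / 11.3 = 0.06134 h⁻¹
C(t) = Css (1 − e^(−kt)) = 49.89 × (1 − e^(−2.276)) = 49.89 × 0.8973 ≈ 44.8 µg/mL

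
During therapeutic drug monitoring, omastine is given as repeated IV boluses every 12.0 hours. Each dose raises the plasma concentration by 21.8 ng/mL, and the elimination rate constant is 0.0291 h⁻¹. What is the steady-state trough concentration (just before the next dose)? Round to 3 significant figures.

52.2 ng/mL

Fraction remaining after one interval: e^(−kτ) = e^(−0.02910 × 12.0) = 0.7053
R = 1 / (1 − 0.7053) = 3.393
Css,max = 21.8 × 3.393 = 73.96 ng/mL
Css,min = Css,max × e^(−kτ) = 73.96 × 0.7053 ≈ 52.2 ng/mL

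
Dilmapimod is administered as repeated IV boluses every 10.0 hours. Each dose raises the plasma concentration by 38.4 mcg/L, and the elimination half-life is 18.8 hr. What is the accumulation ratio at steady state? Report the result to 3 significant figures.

k = ln 2 / 18.8 = 0.03687 hr⁻¹
Fraction remaining after one interval: e^(−kτ) = e^(−0.03687 × 10.0) = 0.6916
R = 1 / (1 − 0.6916) = 1 / 0.3084 ≈ 3.24

3.24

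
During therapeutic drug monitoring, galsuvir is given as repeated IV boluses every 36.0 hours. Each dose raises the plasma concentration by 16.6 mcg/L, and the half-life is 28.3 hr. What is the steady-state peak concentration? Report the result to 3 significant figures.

k = ln 2 / 28.3 = 0.02449 hr⁻¹
Fraction remaining after one interval: e^(−kτ) = e^(−0.02449 × 36.0) = 0.4141
R = 1 / (1 − 0.4141) = 1.707
Css,max = 16.6 × 1.707 ≈ 28.3 mcg/L

28.3 mcg/L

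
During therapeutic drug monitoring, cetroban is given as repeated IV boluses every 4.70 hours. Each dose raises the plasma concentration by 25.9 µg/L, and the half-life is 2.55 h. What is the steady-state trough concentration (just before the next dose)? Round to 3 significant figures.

k = ln 2 / 2.55 = 0.2718 h⁻¹
Fraction remaining after one interval: e^(−kτ) = e^(−0.2718 × 4.70) = 0.2787
R = 1 / (1 − 0.2787) = 1.386
Css,max = 25.9 × 1.386 = 35.91 µg/L
Css,min = Css,max × e^(−kτ) = 35.91 × 0.2787 ≈ 10.0 µg/L

10.0 µg/L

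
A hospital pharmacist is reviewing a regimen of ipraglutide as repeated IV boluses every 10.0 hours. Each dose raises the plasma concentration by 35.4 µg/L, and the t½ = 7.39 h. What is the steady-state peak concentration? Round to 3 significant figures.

k = ln 2 / 7.39 = 0.09380 h⁻¹
Fraction remaining after one interval: e^(−kτ) = e^(−0.09380 × 10.0) = 0.3914
R = 1 / (1 − 0.3914) = 1.643
Css,max = 35.4 × 1.643 ≈ 58.2 µg/L

58.2 µg/L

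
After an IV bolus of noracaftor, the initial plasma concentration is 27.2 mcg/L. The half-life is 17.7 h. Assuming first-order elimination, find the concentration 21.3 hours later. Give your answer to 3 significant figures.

11.8 mcg/L

k = ln 2 / 17.7 = 0.03916 h⁻¹
21.3 h is 1.203 half-lives, so C = 27.2 × (1/2)^1.203 = 27.2 × 0.4343 ≈ 11.8 mcg/L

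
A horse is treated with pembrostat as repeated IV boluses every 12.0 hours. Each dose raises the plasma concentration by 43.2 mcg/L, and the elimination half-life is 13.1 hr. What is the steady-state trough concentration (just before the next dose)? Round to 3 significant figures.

48.7 mcg/L

k = ln 2 / 13.1 = 0.05291 hr⁻¹
Fraction remaining after one interval: e^(−kτ) = e^(−0.05291 × 12.0) = 0.5300
R = 1 / (1 − 0.5300) = 2.128
Css,max = 43.2 × 2.128 = 91.91 mcg/L
Css,min = Css,max × e^(−kτ) = 91.91 × 0.5300 ≈ 48.7 mcg/L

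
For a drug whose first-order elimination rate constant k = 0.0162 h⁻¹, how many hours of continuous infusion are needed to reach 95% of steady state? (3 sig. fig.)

185 hours

f = 1 − e^(−kt)  ⇒  t = −ln(1 − f) / k
t = −ln(1 − 0.95) / 0.01620 = 2.996 / 0.01620 ≈ 185 hours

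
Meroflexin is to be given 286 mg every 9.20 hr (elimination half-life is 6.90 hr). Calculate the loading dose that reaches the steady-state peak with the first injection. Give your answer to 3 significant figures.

k = ln 2 / 6.90 = 0.1005 hr⁻¹
Accumulation ratio R = 1 / (1 − e^(−kτ)) = 1 / (1 − e^(−0.1005×9.20)) = 1 / (1 − 0.3969) = 1.658
Loading dose = maintenance dose × R = 286 × 1.658 ≈ 474 mg

474 mg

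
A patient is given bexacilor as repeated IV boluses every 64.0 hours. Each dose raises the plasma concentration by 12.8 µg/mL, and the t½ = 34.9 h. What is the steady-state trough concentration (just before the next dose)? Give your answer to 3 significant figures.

4.99 µg/mL

k = ln 2 / 34.9 = 0.01986 h⁻¹
Fraction remaining after one interval: e^(−kτ) = e^(−0.01986 × 64.0) = 0.2805
R = 1 / (1 − 0.2805) = 1.390
Css,max = 12.8 × 1.390 = 17.79 µg/mL
Css,min = Css,max × e^(−kτ) = 17.79 × 0.2805 ≈ 4.99 µg/mL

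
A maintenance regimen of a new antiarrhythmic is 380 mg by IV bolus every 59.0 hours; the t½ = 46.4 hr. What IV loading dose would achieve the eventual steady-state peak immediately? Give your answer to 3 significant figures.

649 mg

k = ln 2 / 46.4 = 0.01494 hr⁻¹
Accumulation ratio R = 1 / (1 − e^(−kτ)) = 1 / (1 − e^(−0.01494×59.0)) = 1 / (1 − 0.4142) = 1.707
Loading dose = maintenance dose × R = 380 × 1.707 ≈ 649 mg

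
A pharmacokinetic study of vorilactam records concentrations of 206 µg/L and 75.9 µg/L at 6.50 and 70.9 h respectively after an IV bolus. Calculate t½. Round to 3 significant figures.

44.7 hours

k = ln(C₁/C₂) / (t₂ − t₁) = ln(206/75.9) / (70.9 − 6.50)
  = 0.9985 / 64.40 = 0.01550 h⁻¹
t½ = ln 2 / k = ln 2 / 0.01550 ≈ 44.7 hours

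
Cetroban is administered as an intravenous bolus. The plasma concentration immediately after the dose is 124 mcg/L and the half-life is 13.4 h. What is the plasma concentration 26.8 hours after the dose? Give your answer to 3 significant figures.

31.0 mcg/L

k = ln 2 / 13.4 = 0.05173 h⁻¹
26.8 h is 2.000 half-lives, so C = 124 × (1/2)^2.000 = 124 × 0.2500 ≈ 31.0 mcg/L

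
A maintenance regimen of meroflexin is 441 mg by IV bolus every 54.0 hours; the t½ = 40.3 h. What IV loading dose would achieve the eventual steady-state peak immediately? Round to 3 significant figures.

729 mg

k = ln 2 / 40.3 = 0.01720 h⁻¹
Accumulation ratio R = 1 / (1 − e^(−kτ)) = 1 / (1 − e^(−0.01720×54.0)) = 1 / (1 − 0.3950) = 1.653
Loading dose = maintenance dose × R = 441 × 1.653 ≈ 729 mg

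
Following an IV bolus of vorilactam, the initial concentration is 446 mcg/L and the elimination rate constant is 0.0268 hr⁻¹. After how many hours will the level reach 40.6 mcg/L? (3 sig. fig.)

C(t) = C₀ e^(−kt)  ⇒  t = ln(C₀/C) / k
t = ln(446/40.6) / 0.02680 = 2.397 / 0.02680 ≈ 89.4 hours

89.4 hours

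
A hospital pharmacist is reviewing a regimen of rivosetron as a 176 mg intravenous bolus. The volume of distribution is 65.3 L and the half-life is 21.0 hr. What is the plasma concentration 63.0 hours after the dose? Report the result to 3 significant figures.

0.337 µg/mL

C₀ = dose / V = 176 / 65.3 = 2.695 µg/mL
k = ln 2 / 21.0 = 0.03301 hr⁻¹
C(t) = C₀ e^(−kt) = 2.695 × e^(−0.03301 × 63.0) = 2.695 × e^(−2.079) = 2.695 × 0.1250 ≈ 0.337 µg/mL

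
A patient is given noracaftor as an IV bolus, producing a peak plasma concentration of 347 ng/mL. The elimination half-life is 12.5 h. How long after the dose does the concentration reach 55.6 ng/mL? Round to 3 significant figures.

k = ln 2 / 12.5 = 0.05545 h⁻¹
C(t) = C₀ e^(−kt)  ⇒  t = ln(C₀/C) / k
t = ln(347/55.6) / 0.05545 = 1.831 / 0.05545 ≈ 33.0 hours

33.0 hours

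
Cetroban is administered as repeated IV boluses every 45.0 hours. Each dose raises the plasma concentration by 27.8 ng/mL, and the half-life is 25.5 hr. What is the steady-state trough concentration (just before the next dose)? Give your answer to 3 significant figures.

k = ln 2 / 25.5 = 0.02718 hr⁻¹
Fraction remaining after one interval: e^(−kτ) = e^(−0.02718 × 45.0) = 0.2943
R = 1 / (1 − 0.2943) = 1.417
Css,max = 27.8 × 1.417 = 39.39 ng/mL
Css,min = Css,max × e^(−kτ) = 39.39 × 0.2943 ≈ 11.6 ng/mL

11.6 ng/mL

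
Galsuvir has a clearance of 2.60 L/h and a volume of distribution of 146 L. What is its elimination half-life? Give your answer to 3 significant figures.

k = CL / V = 2.60 / 146 = 0.01781 h⁻¹
t½ = ln 2 / k = ln 2 / 0.01781 ≈ 38.9 hours

38.9 hours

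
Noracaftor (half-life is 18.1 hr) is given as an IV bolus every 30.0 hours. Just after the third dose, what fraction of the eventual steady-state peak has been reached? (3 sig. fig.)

0.968

k = ln 2 / 18.1 = 0.03830 hr⁻¹
f_n = 1 − e^(−nkτ) = 1 − e^(−3 × 0.03830 × 30.0) = 1 − e^(−3.447) = 1 − 0.03185 ≈ 0.968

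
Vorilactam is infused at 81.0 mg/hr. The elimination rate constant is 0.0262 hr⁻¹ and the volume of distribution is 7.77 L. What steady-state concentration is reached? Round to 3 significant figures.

CL = k · V = 0.0262 × 7.77 = 0.2036 L/hr
Css = rate / CL = 81.0 / 0.2036 ≈ 398 µg/mL

398 µg/mL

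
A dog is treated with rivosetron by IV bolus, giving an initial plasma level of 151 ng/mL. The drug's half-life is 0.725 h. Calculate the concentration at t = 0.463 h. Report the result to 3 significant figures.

97.0 ng/mL

k = ln 2 / 0.725 = 0.9561 h⁻¹
C(t) = C₀ e^(−kt) = 151 × e^(−0.9561 × 0.463) = 151 × e^(−0.4427) = 151 × 0.6423 ≈ 97.0 ng/mL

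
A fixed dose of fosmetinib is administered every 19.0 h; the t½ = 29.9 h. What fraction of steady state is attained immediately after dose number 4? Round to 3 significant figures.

0.828

k = ln 2 / 29.9 = 0.02318 h⁻¹
f_n = 1 − e^(−nkτ) = 1 − e^(−4 × 0.02318 × 19.0) = 1 − e^(−1.762) = 1 − 0.1717 ≈ 0.828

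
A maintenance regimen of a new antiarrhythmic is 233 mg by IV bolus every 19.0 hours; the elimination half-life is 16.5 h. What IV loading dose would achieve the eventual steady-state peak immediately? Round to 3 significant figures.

k = ln 2 / 16.5 = 0.04201 h⁻¹
Accumulation ratio R = 1 / (1 − e^(−kτ)) = 1 / (1 − e^(−0.04201×19.0)) = 1 / (1 − 0.4502) = 1.819
Loading dose = maintenance dose × R = 233 × 1.819 ≈ 424 mg

424 mg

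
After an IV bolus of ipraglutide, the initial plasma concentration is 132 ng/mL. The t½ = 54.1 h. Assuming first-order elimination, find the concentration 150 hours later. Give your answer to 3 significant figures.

k = ln 2 / 54.1 = 0.01281 h⁻¹
150 h is 2.773 half-lives, so C = 132 × (1/2)^2.773 = 132 × 0.1463 ≈ 19.3 ng/mL

19.3 ng/mL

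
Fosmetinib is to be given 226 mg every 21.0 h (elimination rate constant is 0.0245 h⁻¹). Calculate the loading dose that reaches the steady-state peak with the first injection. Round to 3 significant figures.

Accumulation ratio R = 1 / (1 − e^(−kτ)) = 1 / (1 − e^(−0.02450×21.0)) = 1 / (1 − 0.5978) = 2.486
Loading dose = maintenance dose × R = 226 × 2.486 ≈ 562 mg

562 mg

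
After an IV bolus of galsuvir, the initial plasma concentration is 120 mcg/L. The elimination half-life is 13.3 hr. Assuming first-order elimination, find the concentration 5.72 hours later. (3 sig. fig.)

k = ln 2 / 13.3 = 0.05212 hr⁻¹
C(t) = C₀ e^(−kt) = 120 × e^(−0.05212 × 5.72) = 120 × e^(−0.2981) = 120 × 0.7422 ≈ 89.1 mcg/L

89.1 mcg/L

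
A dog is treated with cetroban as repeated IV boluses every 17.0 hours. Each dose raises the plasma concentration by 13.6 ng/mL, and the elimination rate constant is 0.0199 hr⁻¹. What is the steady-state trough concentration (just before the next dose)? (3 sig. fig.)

Fraction remaining after one interval: e^(−kτ) = e^(−0.01990 × 17.0) = 0.7130
R = 1 / (1 − 0.7130) = 3.484
Css,max = 13.6 × 3.484 = 47.38 ng/mL
Css,min = Css,max × e^(−kτ) = 47.38 × 0.7130 ≈ 33.8 ng/mL

33.8 ng/mL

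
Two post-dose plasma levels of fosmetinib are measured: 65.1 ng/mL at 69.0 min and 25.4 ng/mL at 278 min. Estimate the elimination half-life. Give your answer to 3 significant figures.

k = ln(C₁/C₂) / (t₂ − t₁) = ln(65.1/25.4) / (278 − 69.0)
  = 0.9412 / 209.0 = 0.004503 min⁻¹
t½ = ln 2 / k = ln 2 / 0.004503 ≈ 154 minutes

154 minutes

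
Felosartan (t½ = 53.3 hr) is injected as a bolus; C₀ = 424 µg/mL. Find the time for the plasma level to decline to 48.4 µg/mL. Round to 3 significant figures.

k = ln 2 / 53.3 = 0.01300 hr⁻¹
C(t) = C₀ e^(−kt)  ⇒  t = ln(C₀/C) / k
t = ln(424/48.4) / 0.01300 = 2.170 / 0.01300 ≈ 167 hours

167 hours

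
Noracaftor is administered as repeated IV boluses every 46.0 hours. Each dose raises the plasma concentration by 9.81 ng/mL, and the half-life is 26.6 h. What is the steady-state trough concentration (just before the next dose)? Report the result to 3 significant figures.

4.24 ng/mL

k = ln 2 / 26.6 = 0.02606 h⁻¹
Fraction remaining after one interval: e^(−kτ) = e^(−0.02606 × 46.0) = 0.3016
R = 1 / (1 − 0.3016) = 1.432
Css,max = 9.81 × 1.432 = 14.05 ng/mL
Css,min = Css,max × e^(−kτ) = 14.05 × 0.3016 ≈ 4.24 ng/mL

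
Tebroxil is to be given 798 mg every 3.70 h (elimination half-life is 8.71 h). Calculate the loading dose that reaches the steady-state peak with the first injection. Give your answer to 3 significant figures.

k = ln 2 / 8.71 = 0.07958 h⁻¹
Accumulation ratio R = 1 / (1 − e^(−kτ)) = 1 / (1 − e^(−0.07958×3.70)) = 1 / (1 − 0.7449) = 3.921
Loading dose = maintenance dose × R = 798 × 3.921 ≈ 3130 mg

3130 mg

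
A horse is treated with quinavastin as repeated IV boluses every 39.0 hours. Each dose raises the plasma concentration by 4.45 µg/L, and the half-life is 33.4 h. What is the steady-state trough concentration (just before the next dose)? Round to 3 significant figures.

k = ln 2 / 33.4 = 0.02075 h⁻¹
Fraction remaining after one interval: e^(−kτ) = e^(−0.02075 × 39.0) = 0.4451
R = 1 / (1 − 0.4451) = 1.802
Css,max = 4.45 × 1.802 = 8.020 µg/L
Css,min = Css,max × e^(−kτ) = 8.020 × 0.4451 ≈ 3.57 µg/L

3.57 µg/L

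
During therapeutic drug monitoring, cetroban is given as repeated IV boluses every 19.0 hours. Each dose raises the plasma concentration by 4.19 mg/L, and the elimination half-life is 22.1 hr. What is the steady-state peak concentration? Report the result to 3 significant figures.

k = ln 2 / 22.1 = 0.03136 hr⁻¹
Fraction remaining after one interval: e^(−kτ) = e^(−0.03136 × 19.0) = 0.5511
R = 1 / (1 − 0.5511) = 2.227
Css,max = 4.19 × 2.227 ≈ 9.33 mg/L

9.33 mg/L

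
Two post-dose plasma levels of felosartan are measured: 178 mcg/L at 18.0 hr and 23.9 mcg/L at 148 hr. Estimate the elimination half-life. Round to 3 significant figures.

44.9 hours

k = ln(C₁/C₂) / (t₂ − t₁) = ln(178/23.9) / (148 − 18.0)
  = 2.008 / 130.0 = 0.01545 hr⁻¹
t½ = ln 2 / k = ln 2 / 0.01545 ≈ 44.9 hours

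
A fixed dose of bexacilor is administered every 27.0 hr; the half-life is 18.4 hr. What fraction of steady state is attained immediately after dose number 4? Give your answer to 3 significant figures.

0.983

k = ln 2 / 18.4 = 0.03767 hr⁻¹
f_n = 1 − e^(−nkτ) = 1 − e^(−4 × 0.03767 × 27.0) = 1 − e^(−4.068) = 1 − 0.01710 ≈ 0.983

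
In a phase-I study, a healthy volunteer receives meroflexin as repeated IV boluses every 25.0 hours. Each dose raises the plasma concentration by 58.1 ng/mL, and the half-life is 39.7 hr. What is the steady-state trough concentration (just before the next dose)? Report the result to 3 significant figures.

106 ng/mL

k = ln 2 / 39.7 = 0.01746 hr⁻¹
Fraction remaining after one interval: e^(−kτ) = e^(−0.01746 × 25.0) = 0.6463
R = 1 / (1 − 0.6463) = 2.827
Css,max = 58.1 × 2.827 = 164.3 ng/mL
Css,min = Css,max × e^(−kτ) = 164.3 × 0.6463 ≈ 106 ng/mL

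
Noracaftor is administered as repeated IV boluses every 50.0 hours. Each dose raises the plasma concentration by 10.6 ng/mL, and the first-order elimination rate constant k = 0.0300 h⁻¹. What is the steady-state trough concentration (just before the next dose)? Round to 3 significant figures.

3.04 ng/mL

Fraction remaining after one interval: e^(−kτ) = e^(−0.03000 × 50.0) = 0.2231
R = 1 / (1 − 0.2231) = 1.287
Css,max = 10.6 × 1.287 = 13.64 ng/mL
Css,min = Css,max × e^(−kτ) = 13.64 × 0.2231 ≈ 3.04 ng/mL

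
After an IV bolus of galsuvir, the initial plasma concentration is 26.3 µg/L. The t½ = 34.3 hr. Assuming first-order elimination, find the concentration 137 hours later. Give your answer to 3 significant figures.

1.65 µg/L

k = ln 2 / 34.3 = 0.02021 hr⁻¹
137 hr is 3.994 half-lives, so C = 26.3 × (1/2)^3.994 = 26.3 × 0.06275 ≈ 1.65 µg/L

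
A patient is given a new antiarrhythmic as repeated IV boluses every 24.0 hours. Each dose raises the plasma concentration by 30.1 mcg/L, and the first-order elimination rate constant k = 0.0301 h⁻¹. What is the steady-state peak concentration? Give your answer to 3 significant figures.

58.5 mcg/L

Fraction remaining after one interval: e^(−kτ) = e^(−0.03010 × 24.0) = 0.4856
R = 1 / (1 − 0.4856) = 1.944
Css,max = 30.1 × 1.944 ≈ 58.5 mcg/L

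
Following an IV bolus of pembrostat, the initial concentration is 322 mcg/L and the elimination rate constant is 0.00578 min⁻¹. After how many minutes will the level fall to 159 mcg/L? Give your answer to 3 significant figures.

C(t) = C₀ e^(−kt)  ⇒  t = ln(C₀/C) / k
t = ln(322/159) / 0.005780 = 0.7056 / 0.005780 ≈ 122 minutes

122 minutes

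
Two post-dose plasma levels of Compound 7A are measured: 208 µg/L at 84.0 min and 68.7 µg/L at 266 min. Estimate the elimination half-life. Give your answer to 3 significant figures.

k = ln(C₁/C₂) / (t₂ − t₁) = ln(208/68.7) / (266 − 84.0)
  = 1.108 / 182.0 = 0.006087 min⁻¹
t½ = ln 2 / k = ln 2 / 0.006087 ≈ 114 minutes

114 minutes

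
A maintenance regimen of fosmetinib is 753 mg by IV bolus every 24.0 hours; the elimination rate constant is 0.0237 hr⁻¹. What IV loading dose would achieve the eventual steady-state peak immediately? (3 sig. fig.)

Accumulation ratio R = 1 / (1 − e^(−kτ)) = 1 / (1 − e^(−0.02370×24.0)) = 1 / (1 − 0.5662) = 2.305
Loading dose = maintenance dose × R = 753 × 2.305 ≈ 1740 mg

1740 mg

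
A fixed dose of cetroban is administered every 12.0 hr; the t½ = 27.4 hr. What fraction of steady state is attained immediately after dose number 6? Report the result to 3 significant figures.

k = ln 2 / 27.4 = 0.02530 hr⁻¹
f_n = 1 − e^(−nkτ) = 1 − e^(−6 × 0.02530 × 12.0) = 1 − e^(−1.821) = 1 − 0.1618 ≈ 0.838

0.838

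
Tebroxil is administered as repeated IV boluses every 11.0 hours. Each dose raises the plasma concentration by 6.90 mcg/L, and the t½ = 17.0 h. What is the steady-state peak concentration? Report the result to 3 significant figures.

k = ln 2 / 17.0 = 0.04077 h⁻¹
Fraction remaining after one interval: e^(−kτ) = e^(−0.04077 × 11.0) = 0.6386
R = 1 / (1 − 0.6386) = 2.767
Css,max = 6.90 × 2.767 ≈ 19.1 mcg/L

19.1 mcg/L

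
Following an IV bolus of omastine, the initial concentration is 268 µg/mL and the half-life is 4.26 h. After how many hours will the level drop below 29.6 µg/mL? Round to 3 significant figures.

k = ln 2 / 4.26 = 0.1627 h⁻¹
C(t) = C₀ e^(−kt)  ⇒  t = ln(C₀/C) / k
t = ln(268/29.6) / 0.1627 = 2.203 / 0.1627 ≈ 13.5 hours

13.5 hours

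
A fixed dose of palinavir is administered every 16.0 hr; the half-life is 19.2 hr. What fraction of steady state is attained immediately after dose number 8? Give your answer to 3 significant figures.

k = ln 2 / 19.2 = 0.03610 hr⁻¹
f_n = 1 − e^(−nkτ) = 1 − e^(−8 × 0.03610 × 16.0) = 1 − e^(−4.621) = 1 − 0.009843 ≈ 0.990

0.990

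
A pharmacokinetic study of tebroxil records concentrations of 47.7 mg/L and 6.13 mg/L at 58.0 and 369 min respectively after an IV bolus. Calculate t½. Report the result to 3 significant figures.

105 minutes

k = ln(C₁/C₂) / (t₂ − t₁) = ln(47.7/6.13) / (369 − 58.0)
  = 2.052 / 311.0 = 0.006597 min⁻¹
t½ = ln 2 / k = ln 2 / 0.006597 ≈ 105 minutes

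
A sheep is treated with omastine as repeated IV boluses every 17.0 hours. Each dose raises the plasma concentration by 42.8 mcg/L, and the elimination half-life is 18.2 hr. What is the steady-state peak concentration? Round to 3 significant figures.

k = ln 2 / 18.2 = 0.03809 hr⁻¹
Fraction remaining after one interval: e^(−kτ) = e^(−0.03809 × 17.0) = 0.5234
R = 1 / (1 − 0.5234) = 2.098
Css,max = 42.8 × 2.098 ≈ 89.8 mcg/L

89.8 mcg/L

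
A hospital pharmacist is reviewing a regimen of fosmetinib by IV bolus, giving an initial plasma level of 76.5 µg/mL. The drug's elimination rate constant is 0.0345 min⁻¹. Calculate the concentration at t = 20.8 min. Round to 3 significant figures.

C(t) = C₀ e^(−kt) = 76.5 × e^(−0.03450 × 20.8) = 76.5 × e^(−0.7176) = 76.5 × 0.4879 ≈ 37.3 µg/mL

37.3 µg/mL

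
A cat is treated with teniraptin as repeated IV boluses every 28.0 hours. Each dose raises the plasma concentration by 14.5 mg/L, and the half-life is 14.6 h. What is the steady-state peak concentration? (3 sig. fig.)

k = ln 2 / 14.6 = 0.04748 h⁻¹
Fraction remaining after one interval: e^(−kτ) = e^(−0.04748 × 28.0) = 0.2647
R = 1 / (1 − 0.2647) = 1.360
Css,max = 14.5 × 1.360 ≈ 19.7 mg/L

19.7 mg/L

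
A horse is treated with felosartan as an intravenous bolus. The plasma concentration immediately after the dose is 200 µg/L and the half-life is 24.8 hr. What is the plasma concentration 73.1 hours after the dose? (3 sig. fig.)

k = ln 2 / 24.8 = 0.02795 hr⁻¹
C(t) = C₀ e^(−kt) = 200 × e^(−0.02795 × 73.1) = 200 × e^(−2.043) = 200 × 0.1296 ≈ 25.9 µg/L

25.9 µg/L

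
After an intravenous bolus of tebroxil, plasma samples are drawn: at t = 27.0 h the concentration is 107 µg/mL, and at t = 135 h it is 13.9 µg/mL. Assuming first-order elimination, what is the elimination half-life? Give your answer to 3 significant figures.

k = ln(C₁/C₂) / (t₂ − t₁) = ln(107/13.9) / (135 − 27.0)
  = 2.041 / 108.0 = 0.01890 h⁻¹
t½ = ln 2 / k = ln 2 / 0.01890 ≈ 36.7 hours

36.7 hours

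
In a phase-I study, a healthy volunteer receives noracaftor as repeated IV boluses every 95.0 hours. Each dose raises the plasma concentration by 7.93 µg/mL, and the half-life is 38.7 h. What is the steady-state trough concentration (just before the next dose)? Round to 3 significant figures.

k = ln 2 / 38.7 = 0.01791 h⁻¹
Fraction remaining after one interval: e^(−kτ) = e^(−0.01791 × 95.0) = 0.1824
R = 1 / (1 − 0.1824) = 1.223
Css,max = 7.93 × 1.223 = 9.699 µg/mL
Css,min = Css,max × e^(−kτ) = 9.699 × 0.1824 ≈ 1.77 µg/mL

1.77 µg/mL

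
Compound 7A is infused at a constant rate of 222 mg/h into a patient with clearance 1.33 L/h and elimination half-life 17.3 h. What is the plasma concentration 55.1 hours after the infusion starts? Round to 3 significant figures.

Css = rate / CL = 222 / 1.33 = 166.9 mg/L
k = ln 2 / 17.3 = 0.04007 h⁻¹
C(t) = Css (1 − e^(−kt)) = 166.9 × (1 − e^(−2.208)) = 166.9 × 0.8900 ≈ 149 mg/L

149 mg/L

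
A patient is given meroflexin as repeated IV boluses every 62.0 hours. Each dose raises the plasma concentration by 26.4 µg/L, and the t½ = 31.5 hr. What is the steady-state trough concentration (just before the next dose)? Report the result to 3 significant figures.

9.06 µg/L

k = ln 2 / 31.5 = 0.02200 hr⁻¹
Fraction remaining after one interval: e^(−kτ) = e^(−0.02200 × 62.0) = 0.2556
R = 1 / (1 − 0.2556) = 1.343
Css,max = 26.4 × 1.343 = 35.46 µg/L
Css,min = Css,max × e^(−kτ) = 35.46 × 0.2556 ≈ 9.06 µg/L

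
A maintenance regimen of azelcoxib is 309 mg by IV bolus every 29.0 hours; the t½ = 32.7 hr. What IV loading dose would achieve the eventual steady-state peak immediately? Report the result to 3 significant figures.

673 mg

k = ln 2 / 32.7 = 0.02120 hr⁻¹
Accumulation ratio R = 1 / (1 − e^(−kτ)) = 1 / (1 − e^(−0.02120×29.0)) = 1 / (1 − 0.5408) = 2.178
Loading dose = maintenance dose × R = 309 × 2.178 ≈ 673 mg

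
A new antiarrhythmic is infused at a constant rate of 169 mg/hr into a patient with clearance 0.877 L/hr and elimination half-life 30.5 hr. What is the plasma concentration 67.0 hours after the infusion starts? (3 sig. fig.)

151 mg/L

Css = rate / CL = 169 / 0.877 = 192.7 mg/L
k = ln 2 / 30.5 = 0.02273 hr⁻¹
C(t) = Css (1 − e^(−kt)) = 192.7 × (1 − e^(−1.523)) = 192.7 × 0.7819 ≈ 151 mg/L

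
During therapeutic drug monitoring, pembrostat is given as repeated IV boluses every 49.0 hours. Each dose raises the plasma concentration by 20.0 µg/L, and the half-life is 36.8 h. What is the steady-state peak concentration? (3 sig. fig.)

k = ln 2 / 36.8 = 0.01884 h⁻¹
Fraction remaining after one interval: e^(−kτ) = e^(−0.01884 × 49.0) = 0.3973
R = 1 / (1 − 0.3973) = 1.659
Css,max = 20.0 × 1.659 ≈ 33.2 µg/L

33.2 µg/L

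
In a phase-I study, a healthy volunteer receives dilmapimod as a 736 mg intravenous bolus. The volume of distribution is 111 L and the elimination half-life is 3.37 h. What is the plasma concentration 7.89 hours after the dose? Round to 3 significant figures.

C₀ = dose / V = 736 / 111 = 6.631 mg/L
k = ln 2 / 3.37 = 0.2057 h⁻¹
C(t) = C₀ e^(−kt) = 6.631 × e^(−0.2057 × 7.89) = 6.631 × e^(−1.623) = 6.631 × 0.1973 ≈ 1.31 mg/L

1.31 mg/L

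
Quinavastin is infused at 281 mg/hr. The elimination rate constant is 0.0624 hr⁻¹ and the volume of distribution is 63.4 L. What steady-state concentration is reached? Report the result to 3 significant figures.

CL = k · V = 0.0624 × 63.4 = 3.956 L/hr
Css = rate / CL = 281 / 3.956 ≈ 71.0 mg/L

71.0 mg/L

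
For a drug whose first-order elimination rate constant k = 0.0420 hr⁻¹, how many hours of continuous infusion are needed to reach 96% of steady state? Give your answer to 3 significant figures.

76.6 hours

f = 1 − e^(−kt)  ⇒  t = −ln(1 − f) / k
t = −ln(1 − 0.96) / 0.04200 = 3.219 / 0.04200 ≈ 76.6 hours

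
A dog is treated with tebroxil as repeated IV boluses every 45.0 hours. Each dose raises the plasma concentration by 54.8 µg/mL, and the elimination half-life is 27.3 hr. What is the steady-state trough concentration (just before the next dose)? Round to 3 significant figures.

k = ln 2 / 27.3 = 0.02539 hr⁻¹
Fraction remaining after one interval: e^(−kτ) = e^(−0.02539 × 45.0) = 0.3190
R = 1 / (1 − 0.3190) = 1.468
Css,max = 54.8 × 1.468 = 80.47 µg/mL
Css,min = Css,max × e^(−kτ) = 80.47 × 0.3190 ≈ 25.7 µg/mL

25.7 µg/mL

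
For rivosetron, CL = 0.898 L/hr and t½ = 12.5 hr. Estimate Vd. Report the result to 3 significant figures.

k = ln 2 / t½ = ln 2 / 12.5 = 0.05545 hr⁻¹
V = CL / k = 0.898 / 0.05545 ≈ 16.2 L

16.2 L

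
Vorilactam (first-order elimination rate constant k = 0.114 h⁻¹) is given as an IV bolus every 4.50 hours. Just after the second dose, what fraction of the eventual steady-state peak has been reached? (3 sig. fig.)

0.642

f_n = 1 − e^(−nkτ) = 1 − e^(−2 × 0.1140 × 4.50) = 1 − e^(−1.026) = 1 − 0.3584 ≈ 0.642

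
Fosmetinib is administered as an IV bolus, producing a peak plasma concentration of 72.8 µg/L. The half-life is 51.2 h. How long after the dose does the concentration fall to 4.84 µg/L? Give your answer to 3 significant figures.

k = ln 2 / 51.2 = 0.01354 h⁻¹
C(t) = C₀ e^(−kt)  ⇒  t = ln(C₀/C) / k
t = ln(72.8/4.84) / 0.01354 = 2.711 / 0.01354 ≈ 200 hours

200 hours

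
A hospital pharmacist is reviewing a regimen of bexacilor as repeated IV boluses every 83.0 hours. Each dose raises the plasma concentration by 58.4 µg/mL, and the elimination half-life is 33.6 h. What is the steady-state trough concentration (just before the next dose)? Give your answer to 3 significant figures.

12.9 µg/mL

k = ln 2 / 33.6 = 0.02063 h⁻¹
Fraction remaining after one interval: e^(−kτ) = e^(−0.02063 × 83.0) = 0.1805
R = 1 / (1 − 0.1805) = 1.220
Css,max = 58.4 × 1.220 = 71.26 µg/mL
Css,min = Css,max × e^(−kτ) = 71.26 × 0.1805 ≈ 12.9 µg/mL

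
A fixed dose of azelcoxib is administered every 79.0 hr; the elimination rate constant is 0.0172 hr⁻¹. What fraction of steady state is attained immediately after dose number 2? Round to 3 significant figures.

0.934

f_n = 1 − e^(−nkτ) = 1 − e^(−2 × 0.01720 × 79.0) = 1 − e^(−2.718) = 1 − 0.06603 ≈ 0.934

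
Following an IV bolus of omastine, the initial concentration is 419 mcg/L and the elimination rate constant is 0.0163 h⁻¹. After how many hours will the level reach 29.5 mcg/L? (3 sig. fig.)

C(t) = C₀ e^(−kt)  ⇒  t = ln(C₀/C) / k
t = ln(419/29.5) / 0.01630 = 2.653 / 0.01630 ≈ 163 hours

163 hours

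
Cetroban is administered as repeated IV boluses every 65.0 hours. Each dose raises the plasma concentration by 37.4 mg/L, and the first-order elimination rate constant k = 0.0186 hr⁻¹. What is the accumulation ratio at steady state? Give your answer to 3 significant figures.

1.43

Fraction remaining after one interval: e^(−kτ) = e^(−0.01860 × 65.0) = 0.2985
R = 1 / (1 − 0.2985) = 1 / 0.7015 ≈ 1.43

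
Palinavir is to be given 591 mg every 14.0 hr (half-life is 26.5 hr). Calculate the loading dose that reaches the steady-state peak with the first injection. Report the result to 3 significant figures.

k = ln 2 / 26.5 = 0.02616 hr⁻¹
Accumulation ratio R = 1 / (1 − e^(−kτ)) = 1 / (1 − e^(−0.02616×14.0)) = 1 / (1 − 0.6934) = 3.261
Loading dose = maintenance dose × R = 591 × 3.261 ≈ 1930 mg

1930 mg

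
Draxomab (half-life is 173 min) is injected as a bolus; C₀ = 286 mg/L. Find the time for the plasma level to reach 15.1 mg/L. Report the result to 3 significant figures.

k = ln 2 / 173 = 0.004007 min⁻¹
C(t) = C₀ e^(−kt)  ⇒  t = ln(C₀/C) / k
t = ln(286/15.1) / 0.004007 = 2.941 / 0.004007 ≈ 734 minutes

734 minutes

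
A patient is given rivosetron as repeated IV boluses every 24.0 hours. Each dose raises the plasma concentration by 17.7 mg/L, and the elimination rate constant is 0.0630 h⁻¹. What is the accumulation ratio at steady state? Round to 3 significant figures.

1.28

Fraction remaining after one interval: e^(−kτ) = e^(−0.06300 × 24.0) = 0.2205
R = 1 / (1 − 0.2205) = 1 / 0.7795 ≈ 1.28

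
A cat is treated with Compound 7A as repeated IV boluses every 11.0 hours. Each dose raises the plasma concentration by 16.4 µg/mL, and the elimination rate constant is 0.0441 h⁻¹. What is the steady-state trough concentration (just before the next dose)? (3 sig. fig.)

26.3 µg/mL

Fraction remaining after one interval: e^(−kτ) = e^(−0.04410 × 11.0) = 0.6156
R = 1 / (1 − 0.6156) = 2.602
Css,max = 16.4 × 2.602 = 42.67 µg/mL
Css,min = Css,max × e^(−kτ) = 42.67 × 0.6156 ≈ 26.3 µg/mL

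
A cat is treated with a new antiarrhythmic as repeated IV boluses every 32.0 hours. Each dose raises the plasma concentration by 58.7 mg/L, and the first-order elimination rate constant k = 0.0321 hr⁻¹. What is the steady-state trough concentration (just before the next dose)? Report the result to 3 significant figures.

Fraction remaining after one interval: e^(−kτ) = e^(−0.03210 × 32.0) = 0.3580
R = 1 / (1 − 0.3580) = 1.558
Css,max = 58.7 × 1.558 = 91.43 mg/L
Css,min = Css,max × e^(−kτ) = 91.43 × 0.3580 ≈ 32.7 mg/L

32.7 mg/L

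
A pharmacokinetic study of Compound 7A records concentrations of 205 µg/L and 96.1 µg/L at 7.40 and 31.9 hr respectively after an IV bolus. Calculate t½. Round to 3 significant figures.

22.4 hours

k = ln(C₁/C₂) / (t₂ − t₁) = ln(205/96.1) / (31.9 − 7.40)
  = 0.7576 / 24.50 = 0.03092 hr⁻¹
t½ = ln 2 / k = ln 2 / 0.03092 ≈ 22.4 hours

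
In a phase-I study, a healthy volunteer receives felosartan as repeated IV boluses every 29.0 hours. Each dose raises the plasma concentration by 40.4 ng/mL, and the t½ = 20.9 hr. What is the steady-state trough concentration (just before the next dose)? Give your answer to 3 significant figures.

k = ln 2 / 20.9 = 0.03316 hr⁻¹
Fraction remaining after one interval: e^(−kτ) = e^(−0.03316 × 29.0) = 0.3822
R = 1 / (1 − 0.3822) = 1.619
Css,max = 40.4 × 1.619 = 65.39 ng/mL
Css,min = Css,max × e^(−kτ) = 65.39 × 0.3822 ≈ 25.0 ng/mL

25.0 ng/mL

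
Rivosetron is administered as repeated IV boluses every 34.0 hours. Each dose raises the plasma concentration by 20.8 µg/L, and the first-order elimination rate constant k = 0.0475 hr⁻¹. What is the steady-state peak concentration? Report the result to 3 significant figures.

Fraction remaining after one interval: e^(−kτ) = e^(−0.04750 × 34.0) = 0.1989
R = 1 / (1 − 0.1989) = 1.248
Css,max = 20.8 × 1.248 ≈ 26.0 µg/L

26.0 µg/L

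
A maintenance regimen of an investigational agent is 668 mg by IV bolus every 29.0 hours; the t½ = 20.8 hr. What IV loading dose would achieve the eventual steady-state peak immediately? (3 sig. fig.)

k = ln 2 / 20.8 = 0.03332 hr⁻¹
Accumulation ratio R = 1 / (1 − e^(−kτ)) = 1 / (1 − e^(−0.03332×29.0)) = 1 / (1 − 0.3804) = 1.614
Loading dose = maintenance dose × R = 668 × 1.614 ≈ 1080 mg

1080 mg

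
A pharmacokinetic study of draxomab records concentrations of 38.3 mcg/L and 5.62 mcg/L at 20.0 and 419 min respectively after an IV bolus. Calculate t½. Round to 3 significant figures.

144 minutes

k = ln(C₁/C₂) / (t₂ − t₁) = ln(38.3/5.62) / (419 − 20.0)
  = 1.919 / 399.0 = 0.004810 min⁻¹
t½ = ln 2 / k = ln 2 / 0.004810 ≈ 144 minutes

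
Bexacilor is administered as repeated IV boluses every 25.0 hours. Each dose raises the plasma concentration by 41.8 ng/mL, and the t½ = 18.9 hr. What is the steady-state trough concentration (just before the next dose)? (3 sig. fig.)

k = ln 2 / 18.9 = 0.03667 hr⁻¹
Fraction remaining after one interval: e^(−kτ) = e^(−0.03667 × 25.0) = 0.3998
R = 1 / (1 − 0.3998) = 1.666
Css,max = 41.8 × 1.666 = 69.64 ng/mL
Css,min = Css,max × e^(−kτ) = 69.64 × 0.3998 ≈ 27.8 ng/mL

27.8 ng/mL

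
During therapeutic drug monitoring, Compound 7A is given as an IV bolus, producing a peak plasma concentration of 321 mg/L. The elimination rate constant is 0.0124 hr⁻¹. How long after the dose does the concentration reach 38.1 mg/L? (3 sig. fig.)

172 hours

C(t) = C₀ e^(−kt)  ⇒  t = ln(C₀/C) / k
t = ln(321/38.1) / 0.01240 = 2.131 / 0.01240 ≈ 172 hours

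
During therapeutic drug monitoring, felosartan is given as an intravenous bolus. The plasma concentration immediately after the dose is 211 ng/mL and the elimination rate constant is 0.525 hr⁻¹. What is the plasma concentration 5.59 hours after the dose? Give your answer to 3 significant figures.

11.2 ng/mL

C(t) = C₀ e^(−kt) = 211 × e^(−0.5250 × 5.59) = 211 × e^(−2.935) = 211 × 0.05314 ≈ 11.2 ng/mL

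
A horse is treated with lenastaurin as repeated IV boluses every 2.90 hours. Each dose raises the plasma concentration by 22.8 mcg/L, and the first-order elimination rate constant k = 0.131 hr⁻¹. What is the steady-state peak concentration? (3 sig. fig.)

72.1 mcg/L

Fraction remaining after one interval: e^(−kτ) = e^(−0.1310 × 2.90) = 0.6839
R = 1 / (1 − 0.6839) = 3.164
Css,max = 22.8 × 3.164 ≈ 72.1 mcg/L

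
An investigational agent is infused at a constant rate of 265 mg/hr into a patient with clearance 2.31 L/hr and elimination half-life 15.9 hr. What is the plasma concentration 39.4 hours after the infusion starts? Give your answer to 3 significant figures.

Css = rate / CL = 265 / 2.31 = 114.7 mg/L
k = ln 2 / 15.9 = 0.04359 hr⁻¹
C(t) = Css (1 − e^(−kt)) = 114.7 × (1 − e^(−1.718)) = 114.7 × 0.8205 ≈ 94.1 mg/L

94.1 mg/L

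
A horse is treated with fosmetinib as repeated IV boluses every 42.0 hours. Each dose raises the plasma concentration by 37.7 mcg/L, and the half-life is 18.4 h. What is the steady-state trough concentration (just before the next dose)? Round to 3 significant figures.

9.75 mcg/L

k = ln 2 / 18.4 = 0.03767 h⁻¹
Fraction remaining after one interval: e^(−kτ) = e^(−0.03767 × 42.0) = 0.2055
R = 1 / (1 − 0.2055) = 1.259
Css,max = 37.7 × 1.259 = 47.45 mcg/L
Css,min = Css,max × e^(−kτ) = 47.45 × 0.2055 ≈ 9.75 mcg/L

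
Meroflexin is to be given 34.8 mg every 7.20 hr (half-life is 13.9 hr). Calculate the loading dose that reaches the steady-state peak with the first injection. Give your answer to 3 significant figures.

115 mg

k = ln 2 / 13.9 = 0.04987 hr⁻¹
Accumulation ratio R = 1 / (1 − e^(−kτ)) = 1 / (1 − e^(−0.04987×7.20)) = 1 / (1 − 0.6983) = 3.315
Loading dose = maintenance dose × R = 34.8 × 3.315 ≈ 115 mg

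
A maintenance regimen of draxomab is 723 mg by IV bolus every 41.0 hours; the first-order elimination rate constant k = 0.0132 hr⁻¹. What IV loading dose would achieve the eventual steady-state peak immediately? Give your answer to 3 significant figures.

1730 mg

Accumulation ratio R = 1 / (1 − e^(−kτ)) = 1 / (1 − e^(−0.01320×41.0)) = 1 / (1 − 0.5820) = 2.393
Loading dose = maintenance dose × R = 723 × 2.393 ≈ 1730 mg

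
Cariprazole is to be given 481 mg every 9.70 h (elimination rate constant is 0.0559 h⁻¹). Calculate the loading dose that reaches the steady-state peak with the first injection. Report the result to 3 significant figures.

Accumulation ratio R = 1 / (1 − e^(−kτ)) = 1 / (1 − e^(−0.05590×9.70)) = 1 / (1 − 0.5815) = 2.389
Loading dose = maintenance dose × R = 481 × 2.389 ≈ 1150 mg

1150 mg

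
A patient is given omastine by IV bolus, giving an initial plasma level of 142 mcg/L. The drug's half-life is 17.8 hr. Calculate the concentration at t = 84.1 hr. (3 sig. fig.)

5.37 mcg/L

k = ln 2 / 17.8 = 0.03894 hr⁻¹
84.1 hr is 4.725 half-lives, so C = 142 × (1/2)^4.725 = 142 × 0.03782 ≈ 5.37 mcg/L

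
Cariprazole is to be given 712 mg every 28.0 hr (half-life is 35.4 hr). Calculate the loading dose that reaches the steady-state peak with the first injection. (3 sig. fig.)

1690 mg

k = ln 2 / 35.4 = 0.01958 hr⁻¹
Accumulation ratio R = 1 / (1 − e^(−kτ)) = 1 / (1 − e^(−0.01958×28.0)) = 1 / (1 − 0.5780) = 2.369
Loading dose = maintenance dose × R = 712 × 2.369 ≈ 1690 mg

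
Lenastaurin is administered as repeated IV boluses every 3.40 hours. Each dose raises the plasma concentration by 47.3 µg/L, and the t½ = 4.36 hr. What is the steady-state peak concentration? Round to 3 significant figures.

113 µg/L

k = ln 2 / 4.36 = 0.1590 hr⁻¹
Fraction remaining after one interval: e^(−kτ) = e^(−0.1590 × 3.40) = 0.5824
R = 1 / (1 − 0.5824) = 2.395
Css,max = 47.3 × 2.395 ≈ 113 µg/L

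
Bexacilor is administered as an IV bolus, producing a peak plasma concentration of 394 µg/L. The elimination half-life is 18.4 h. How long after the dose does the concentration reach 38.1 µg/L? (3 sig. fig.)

62.0 hours

k = ln 2 / 18.4 = 0.03767 h⁻¹
C(t) = C₀ e^(−kt)  ⇒  t = ln(C₀/C) / k
t = ln(394/38.1) / 0.03767 = 2.336 / 0.03767 ≈ 62.0 hours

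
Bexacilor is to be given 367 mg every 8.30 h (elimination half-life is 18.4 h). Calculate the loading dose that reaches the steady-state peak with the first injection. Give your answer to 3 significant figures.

k = ln 2 / 18.4 = 0.03767 h⁻¹
Accumulation ratio R = 1 / (1 − e^(−kτ)) = 1 / (1 − e^(−0.03767×8.30)) = 1 / (1 − 0.7315) = 3.724
Loading dose = maintenance dose × R = 367 × 3.724 ≈ 1370 mg

1370 mg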